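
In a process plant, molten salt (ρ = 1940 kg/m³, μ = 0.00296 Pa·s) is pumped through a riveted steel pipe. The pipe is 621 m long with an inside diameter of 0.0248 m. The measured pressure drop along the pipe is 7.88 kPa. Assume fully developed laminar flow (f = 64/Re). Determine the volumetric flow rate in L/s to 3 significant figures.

Q ≈ 0.0398 L/s

For laminar flow, f = 64/Re with Re = ρVD/μ, so Darcy-Weisbach reduces to ΔP = 32μLV/D². Solving for V: V = ΔP·D²/(32μL) = 7880·(0.0248)²/(32·0.00296·621) = 0.08239 m/s.
Check: Re = ρVD/μ = 1940·0.08239·0.0248/0.00296 = 1339 < 2300, so the laminar assumption holds.
Q = V·A = 0.08239·(π/4·0.0248²) = 3.98e-05 m³/s = 0.0398 L/s.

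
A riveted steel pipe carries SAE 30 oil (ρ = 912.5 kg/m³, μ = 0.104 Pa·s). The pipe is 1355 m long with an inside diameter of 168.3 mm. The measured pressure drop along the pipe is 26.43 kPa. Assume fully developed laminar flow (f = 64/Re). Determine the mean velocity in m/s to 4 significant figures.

V ≈ 0.1660 m/s

For laminar flow, f = 64/Re with Re = ρVD/μ, so Darcy-Weisbach reduces to ΔP = 32μLV/D². Solving for V: V = ΔP·D²/(32μL) = 2.643e+04·(0.1683)²/(32·0.104·1355) = 0.166 m/s.
Check: Re = ρVD/μ = 912.5·0.166·0.1683/0.104 = 245.1 < 2300, so the laminar assumption holds.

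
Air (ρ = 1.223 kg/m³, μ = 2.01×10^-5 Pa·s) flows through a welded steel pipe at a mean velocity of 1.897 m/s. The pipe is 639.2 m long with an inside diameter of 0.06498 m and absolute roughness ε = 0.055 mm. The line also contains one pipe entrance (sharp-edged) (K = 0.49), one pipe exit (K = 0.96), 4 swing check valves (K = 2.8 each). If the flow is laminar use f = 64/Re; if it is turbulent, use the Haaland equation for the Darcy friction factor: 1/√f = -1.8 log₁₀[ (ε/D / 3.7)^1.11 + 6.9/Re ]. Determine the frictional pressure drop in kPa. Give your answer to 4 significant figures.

ΔP ≈ 0.7725 kPa

Reynolds number Re = ρVD/μ = 1.223 · 1.897 · 0.06498 / 2.01e-05 = 7500.
Re > 4000 → turbulent. Relative roughness ε/D = 5.5e-05/0.06498 = 0.000846. Haaland: 1/√f = -1.8 log₁₀[(0.000846/3.7)^1.11 + 6.9/7500] = -1.8 log₁₀[9.1e-05 + 0.00092] = 5.391, so f = 0.0344.
Total minor-loss coefficient ΣK = 1·0.49 + 1·0.96 + 4·2.8 = 12.6.
ΔP = [f·L/D + ΣK]·(ρV²/2) = [0.0344·639.2/0.06498 + 12.6]·(1.223·1.897²/2) = [338.4 + 12.6]·2.201 = 772.5 Pa.
ΔP = 772.5 Pa = 0.7725 kPa.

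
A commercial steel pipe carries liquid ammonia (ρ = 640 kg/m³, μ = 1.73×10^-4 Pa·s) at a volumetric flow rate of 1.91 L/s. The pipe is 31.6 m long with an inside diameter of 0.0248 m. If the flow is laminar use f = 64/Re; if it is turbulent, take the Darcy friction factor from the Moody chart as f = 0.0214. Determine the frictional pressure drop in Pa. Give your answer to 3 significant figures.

ΔP ≈ 136000 Pa

Q = 1.91 L/s = 1.91/1000 = 0.00191 m³/s.
Cross-sectional area A = πD²/4 = π(0.0248)²/4 = 0.0004831 m²; mean velocity V = Q/A = 0.00191/0.0004831 = 3.954 m/s.
Reynolds number Re = ρVD/μ = 640 · 3.954 · 0.0248 / 0.000173 = 3.628e+05.
Re > 4000 → turbulent; use the Moody-chart value f = 0.0214.
Darcy-Weisbach: ΔP = f(L/D)(ρV²/2) = 0.0214·(31.6/0.0248)·(640·3.954²/2) = 0.0214·1274·5003 = 1.364e+05 Pa.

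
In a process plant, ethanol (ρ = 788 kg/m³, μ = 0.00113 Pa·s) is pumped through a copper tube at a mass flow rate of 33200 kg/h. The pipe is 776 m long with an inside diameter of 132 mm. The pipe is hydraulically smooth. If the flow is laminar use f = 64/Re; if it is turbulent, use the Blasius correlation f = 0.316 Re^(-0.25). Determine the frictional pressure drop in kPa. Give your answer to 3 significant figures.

ṁ = 33200 kg/h = 33200/3600 = 9.222 kg/s.
A = πD²/4 = π(0.132)²/4 = 0.01368 m²; mean velocity V = ṁ/(ρA) = 9.222/(788 · 0.01368) = 0.8552 m/s.
Reynolds number Re = ρVD/μ = 788 · 0.8552 · 0.132 / 0.00113 = 7.872e+04.
Re > 4000 → turbulent. Smooth-pipe (Blasius): f = 0.316 Re^(-0.25) = 0.316/(7.872e+04)^0.25 = 0.01887.
Darcy-Weisbach: ΔP = f(L/D)(ρV²/2) = 0.01887·(776/0.132)·(788·0.8552²/2) = 0.01887·5879·288.2 = 3.196e+04 Pa.
ΔP = 3.196e+04 Pa = 32.0 kPa.

ΔP ≈ 32.0 kPa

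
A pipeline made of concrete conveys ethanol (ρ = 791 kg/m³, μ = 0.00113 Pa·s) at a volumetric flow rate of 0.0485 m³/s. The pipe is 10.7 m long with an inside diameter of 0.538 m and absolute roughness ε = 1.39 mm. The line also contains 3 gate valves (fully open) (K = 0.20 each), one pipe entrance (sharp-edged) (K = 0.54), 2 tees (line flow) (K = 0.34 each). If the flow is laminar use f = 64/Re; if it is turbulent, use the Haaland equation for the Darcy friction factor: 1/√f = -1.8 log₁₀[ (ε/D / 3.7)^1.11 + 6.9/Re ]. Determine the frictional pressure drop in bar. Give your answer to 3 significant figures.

ΔP ≈ 4.23×10^-4 bar

Cross-sectional area A = πD²/4 = π(0.538)²/4 = 0.2273 m²; mean velocity V = Q/A = 0.0485/0.2273 = 0.2133 m/s.
Reynolds number Re = ρVD/μ = 791 · 0.2133 · 0.538 / 0.00113 = 8.035e+04.
Re > 4000 → turbulent. Relative roughness ε/D = 0.00139/0.538 = 0.00258. Haaland: 1/√f = -1.8 log₁₀[(0.00258/3.7)^1.11 + 6.9/8.035e+04] = -1.8 log₁₀[0.000314 + 8.59e-05] = 6.117, so f = 0.02673.
Total minor-loss coefficient ΣK = 3·0.2 + 1·0.54 + 2·0.34 = 1.82.
ΔP = [f·L/D + ΣK]·(ρV²/2) = [0.02673·10.7/0.538 + 1.82]·(791·0.2133²/2) = [0.5316 + 1.82]·18 = 42.33 Pa.
ΔP = 42.33 Pa = 4.23×10^-4 bar.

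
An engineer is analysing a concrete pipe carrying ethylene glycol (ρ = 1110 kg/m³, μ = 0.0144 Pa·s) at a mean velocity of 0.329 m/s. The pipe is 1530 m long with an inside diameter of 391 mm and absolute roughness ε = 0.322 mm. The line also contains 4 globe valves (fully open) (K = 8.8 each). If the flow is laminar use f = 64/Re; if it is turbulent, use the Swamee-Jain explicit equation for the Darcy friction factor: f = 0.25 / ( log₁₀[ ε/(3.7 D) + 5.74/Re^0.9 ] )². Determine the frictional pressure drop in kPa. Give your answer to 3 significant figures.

ΔP ≈ 9.74 kPa

Reynolds number Re = ρVD/μ = 1110 · 0.329 · 0.391 / 0.0144 = 9916.
Re > 4000 → turbulent. Relative roughness ε/D = 0.000322/0.391 = 0.000824. Swamee-Jain: f = 0.25/(log₁₀[0.000824/3.7 + 5.74/9916^0.9])² = 0.25/(log₁₀[0.000223 + 0.00145])² = 0.25/(-2.776)² = 0.03244.
Total minor-loss coefficient ΣK = 4·8.8 = 35.2.
ΔP = [f·L/D + ΣK]·(ρV²/2) = [0.03244·1530/0.391 + 35.2]·(1110·0.329²/2) = [127 + 35.2]·60.07 = 9741 Pa.
ΔP = 9741 Pa = 9.74 kPa.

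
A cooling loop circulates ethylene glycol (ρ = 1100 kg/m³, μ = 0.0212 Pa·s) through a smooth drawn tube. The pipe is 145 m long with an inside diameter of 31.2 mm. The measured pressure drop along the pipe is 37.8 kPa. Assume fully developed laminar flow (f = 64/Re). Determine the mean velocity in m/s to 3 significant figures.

V ≈ 0.374 m/s

For laminar flow, f = 64/Re with Re = ρVD/μ, so Darcy-Weisbach reduces to ΔP = 32μLV/D². Solving for V: V = ΔP·D²/(32μL) = 3.78e+04·(0.0312)²/(32·0.0212·145) = 0.3741 m/s.
Check: Re = ρVD/μ = 1100·0.3741·0.0312/0.0212 = 605.6 < 2300, so the laminar assumption holds.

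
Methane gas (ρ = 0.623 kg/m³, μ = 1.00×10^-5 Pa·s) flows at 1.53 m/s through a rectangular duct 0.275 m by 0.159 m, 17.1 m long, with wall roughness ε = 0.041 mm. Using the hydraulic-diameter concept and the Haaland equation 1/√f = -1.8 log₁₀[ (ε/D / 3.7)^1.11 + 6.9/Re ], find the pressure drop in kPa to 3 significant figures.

Hydraulic diameter D_h = 4A/P = 4·(0.275·0.159)/(2·(0.275+0.159)) = 0.1749/0.868 = 0.2015 m.
Re = ρVD_h/μ = 0.623·1.53·0.2015/1e-05 = 1.921e+04.
ε/D_h = 4.1e-05/0.2015 = 0.000203; Haaland gives 1/√f = -1.8 log₁₀[1.87e-05+0.000359] = 6.161, so f = 0.02635.
ΔP = f(L/D_h)(ρV²/2) = 0.02635·17.1/0.2015·0.7292 = 1.63 Pa.
ΔP = 0.00163 kPa.

ΔP ≈ 0.00163 kPa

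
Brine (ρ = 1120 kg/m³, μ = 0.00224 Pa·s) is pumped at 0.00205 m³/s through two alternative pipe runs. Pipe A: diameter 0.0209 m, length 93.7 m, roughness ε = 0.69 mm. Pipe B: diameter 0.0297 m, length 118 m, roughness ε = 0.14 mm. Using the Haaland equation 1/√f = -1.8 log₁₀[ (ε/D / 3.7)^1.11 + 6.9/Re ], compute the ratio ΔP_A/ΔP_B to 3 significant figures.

Pipe A: V = Q/A = 0.00205/0.0003431 = 5.975 m/s; Re = 6.244e+04; ε/D = 0.033; Haaland → f = 0.06011; ΔP_A = f(L/D)(ρV²/2) = 5.388e+06 Pa.
Pipe B: V = Q/A = 0.00205/0.0006928 = 2.959 m/s; Re = 4.394e+04; ε/D = 0.00471; Haaland → f = 0.03183; ΔP_B = f(L/D)(ρV²/2) = 6.2e+05 Pa.
ΔP_A/ΔP_B = 5.388e+06/6.2e+05 = 8.69.

ΔP_A/ΔP_B ≈ 8.69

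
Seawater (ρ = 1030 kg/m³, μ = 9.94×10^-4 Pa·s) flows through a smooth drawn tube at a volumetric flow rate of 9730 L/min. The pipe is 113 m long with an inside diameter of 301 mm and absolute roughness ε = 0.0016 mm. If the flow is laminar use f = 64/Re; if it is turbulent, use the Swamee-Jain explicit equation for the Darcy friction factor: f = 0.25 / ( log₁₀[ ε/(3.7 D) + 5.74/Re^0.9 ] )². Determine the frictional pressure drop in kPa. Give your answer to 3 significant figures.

Q = 9730 L/min = 9730/60000 = 0.1622 m³/s.
Cross-sectional area A = πD²/4 = π(0.301)²/4 = 0.07116 m²; mean velocity V = Q/A = 0.1622/0.07116 = 2.279 m/s.
Reynolds number Re = ρVD/μ = 1030 · 2.279 · 0.301 / 0.000994 = 7.108e+05.
Re > 4000 → turbulent. Relative roughness ε/D = 1.6e-06/0.301 = 5.32e-06. Swamee-Jain: f = 0.25/(log₁₀[5.32e-06/3.7 + 5.74/7.108e+05^0.9])² = 0.25/(log₁₀[1.44e-06 + 3.11e-05])² = 0.25/(-4.488)² = 0.01241.
Darcy-Weisbach: ΔP = f(L/D)(ρV²/2) = 0.01241·(113/0.301)·(1030·2.279²/2) = 0.01241·375.4·2675 = 1.246e+04 Pa.
ΔP = 1.246e+04 Pa = 12.5 kPa.

ΔP ≈ 12.5 kPa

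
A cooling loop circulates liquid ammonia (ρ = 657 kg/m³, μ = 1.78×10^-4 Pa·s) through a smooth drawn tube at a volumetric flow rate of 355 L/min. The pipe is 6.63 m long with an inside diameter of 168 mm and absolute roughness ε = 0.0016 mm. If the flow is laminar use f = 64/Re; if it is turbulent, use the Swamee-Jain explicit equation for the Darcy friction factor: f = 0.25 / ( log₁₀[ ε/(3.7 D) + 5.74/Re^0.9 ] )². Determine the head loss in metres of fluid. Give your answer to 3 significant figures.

Q = 355 L/min = 355/60000 = 0.005917 m³/s.
Cross-sectional area A = πD²/4 = π(0.168)²/4 = 0.02217 m²; mean velocity V = Q/A = 0.005917/0.02217 = 0.2669 m/s.
Reynolds number Re = ρVD/μ = 657 · 0.2669 · 0.168 / 0.000178 = 1.655e+05.
Re > 4000 → turbulent. Relative roughness ε/D = 1.6e-06/0.168 = 9.52e-06. Swamee-Jain: f = 0.25/(log₁₀[9.52e-06/3.7 + 5.74/1.655e+05^0.9])² = 0.25/(log₁₀[2.57e-06 + 0.000115])² = 0.25/(-3.928)² = 0.0162.
Darcy-Weisbach: ΔP = f(L/D)(ρV²/2) = 0.0162·(6.63/0.168)·(657·0.2669²/2) = 0.0162·39.46·23.4 = 14.96 Pa.
Head loss h_f = ΔP/(ρg) = 14.96/(657·9.81) = 0.00232 m.

h_f ≈ 0.00232 m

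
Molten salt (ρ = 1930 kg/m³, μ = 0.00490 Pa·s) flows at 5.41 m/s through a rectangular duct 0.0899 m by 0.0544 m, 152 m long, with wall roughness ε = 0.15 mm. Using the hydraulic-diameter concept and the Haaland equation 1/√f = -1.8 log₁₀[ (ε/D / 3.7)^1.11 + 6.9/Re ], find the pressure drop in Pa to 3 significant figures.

ΔP ≈ 1.59×10^6 Pa

Hydraulic diameter D_h = 4A/P = 4·(0.0899·0.0544)/(2·(0.0899+0.0544)) = 0.01956/0.2886 = 0.06778 m.
Re = ρVD_h/μ = 1930·5.41·0.06778/0.0049 = 1.444e+05.
ε/D_h = 0.00015/0.06778 = 0.00221; Haaland gives 1/√f = -1.8 log₁₀[0.000264+4.78e-05] = 6.31, so f = 0.02511.
ΔP = f(L/D_h)(ρV²/2) = 0.02511·152/0.06778·2.824e+04 = 1.591e+06 Pa.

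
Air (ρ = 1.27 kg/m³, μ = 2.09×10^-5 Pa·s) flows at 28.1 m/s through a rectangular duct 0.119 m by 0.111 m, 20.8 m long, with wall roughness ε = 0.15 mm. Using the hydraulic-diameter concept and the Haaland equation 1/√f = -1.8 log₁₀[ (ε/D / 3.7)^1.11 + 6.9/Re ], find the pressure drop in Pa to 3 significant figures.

Hydraulic diameter D_h = 4A/P = 4·(0.119·0.111)/(2·(0.119+0.111)) = 0.05284/0.46 = 0.1149 m.
Re = ρVD_h/μ = 1.27·28.1·0.1149/2.09e-05 = 1.961e+05.
ε/D_h = 0.00015/0.1149 = 0.00131; Haaland gives 1/√f = -1.8 log₁₀[0.000147+3.52e-05] = 6.73, so f = 0.02208.
ΔP = f(L/D_h)(ρV²/2) = 0.02208·20.8/0.1149·501.4 = 2005 Pa.

ΔP ≈ 2000 Pa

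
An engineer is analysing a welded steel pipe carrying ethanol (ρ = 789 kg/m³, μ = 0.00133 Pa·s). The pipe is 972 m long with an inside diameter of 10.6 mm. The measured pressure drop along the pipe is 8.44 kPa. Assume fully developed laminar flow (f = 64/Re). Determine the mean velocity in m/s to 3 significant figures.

V ≈ 0.0229 m/s

For laminar flow, f = 64/Re with Re = ρVD/μ, so Darcy-Weisbach reduces to ΔP = 32μLV/D². Solving for V: V = ΔP·D²/(32μL) = 8440·(0.0106)²/(32·0.00133·972) = 0.02292 m/s.
Check: Re = ρVD/μ = 789·0.02292·0.0106/0.00133 = 144.2 < 2300, so the laminar assumption holds.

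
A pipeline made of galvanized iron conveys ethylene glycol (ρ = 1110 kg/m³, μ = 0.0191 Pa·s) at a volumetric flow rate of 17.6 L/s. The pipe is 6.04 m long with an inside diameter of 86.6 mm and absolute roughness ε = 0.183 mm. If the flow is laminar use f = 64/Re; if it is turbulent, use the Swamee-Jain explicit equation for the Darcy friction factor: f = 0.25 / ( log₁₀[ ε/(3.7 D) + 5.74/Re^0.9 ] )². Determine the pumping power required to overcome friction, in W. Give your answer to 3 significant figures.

Q = 17.6 L/s = 17.6/1000 = 0.0176 m³/s.
Cross-sectional area A = πD²/4 = π(0.0866)²/4 = 0.00589 m²; mean velocity V = Q/A = 0.0176/0.00589 = 2.988 m/s.
Reynolds number Re = ρVD/μ = 1110 · 2.988 · 0.0866 / 0.0191 = 1.504e+04.
Re > 4000 → turbulent. Relative roughness ε/D = 0.000183/0.0866 = 0.00211. Swamee-Jain: f = 0.25/(log₁₀[0.00211/3.7 + 5.74/1.504e+04^0.9])² = 0.25/(log₁₀[0.000571 + 0.000999])² = 0.25/(-2.804)² = 0.03179.
Darcy-Weisbach: ΔP = f(L/D)(ρV²/2) = 0.03179·(6.04/0.0866)·(1110·2.988²/2) = 0.03179·69.75·4955 = 1.099e+04 Pa.
Pumping power P = QΔP = 0.0176·1.099e+04 = 193.4 W = 193 W.

P ≈ 193 W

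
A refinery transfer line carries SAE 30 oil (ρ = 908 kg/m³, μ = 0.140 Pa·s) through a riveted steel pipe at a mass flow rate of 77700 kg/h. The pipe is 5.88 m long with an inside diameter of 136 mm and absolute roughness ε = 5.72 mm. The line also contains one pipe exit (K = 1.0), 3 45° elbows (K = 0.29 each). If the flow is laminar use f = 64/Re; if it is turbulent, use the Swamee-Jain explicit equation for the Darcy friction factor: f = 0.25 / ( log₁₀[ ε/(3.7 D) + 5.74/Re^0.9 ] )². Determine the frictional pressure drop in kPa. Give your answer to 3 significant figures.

ΔP ≈ 4.60 kPa

ṁ = 77700 kg/h = 77700/3600 = 21.58 kg/s.
A = πD²/4 = π(0.136)²/4 = 0.01453 m²; mean velocity V = ṁ/(ρA) = 21.58/(908 · 0.01453) = 1.636 m/s.
Reynolds number Re = ρVD/μ = 908 · 1.636 · 0.136 / 0.14 = 1443.
Re < 2300 → laminar flow, so f = 64/Re = 64/1443 = 0.04434 (the turbulent correlation is not needed).
Total minor-loss coefficient ΣK = 1·1 + 3·0.29 = 1.87.
ΔP = [f·L/D + ΣK]·(ρV²/2) = [0.04434·5.88/0.136 + 1.87]·(908·1.636²/2) = [1.917 + 1.87]·1216 = 4604 Pa.
ΔP = 4604 Pa = 4.60 kPa.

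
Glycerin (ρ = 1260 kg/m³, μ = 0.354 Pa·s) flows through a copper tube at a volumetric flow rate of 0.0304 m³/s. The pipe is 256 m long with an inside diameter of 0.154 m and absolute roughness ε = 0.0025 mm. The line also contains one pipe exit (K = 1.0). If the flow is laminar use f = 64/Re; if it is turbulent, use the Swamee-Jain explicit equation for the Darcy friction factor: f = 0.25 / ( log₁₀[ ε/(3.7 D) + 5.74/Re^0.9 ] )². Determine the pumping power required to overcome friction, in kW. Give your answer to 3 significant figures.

P ≈ 6.12 kW

Cross-sectional area A = πD²/4 = π(0.154)²/4 = 0.01863 m²; mean velocity V = Q/A = 0.0304/0.01863 = 1.632 m/s.
Reynolds number Re = ρVD/μ = 1260 · 1.632 · 0.154 / 0.354 = 894.6.
Re < 2300 → laminar flow, so f = 64/Re = 64/894.6 = 0.07154 (the turbulent correlation is not needed).
Total minor-loss coefficient ΣK = 1·1 = 1.
ΔP = [f·L/D + ΣK]·(ρV²/2) = [0.07154·256/0.154 + 1]·(1260·1.632²/2) = [118.9 + 1]·1678 = 2.012e+05 Pa.
Pumping power P = QΔP = 0.0304·2.012e+05 = 6118 W = 6.12 kW.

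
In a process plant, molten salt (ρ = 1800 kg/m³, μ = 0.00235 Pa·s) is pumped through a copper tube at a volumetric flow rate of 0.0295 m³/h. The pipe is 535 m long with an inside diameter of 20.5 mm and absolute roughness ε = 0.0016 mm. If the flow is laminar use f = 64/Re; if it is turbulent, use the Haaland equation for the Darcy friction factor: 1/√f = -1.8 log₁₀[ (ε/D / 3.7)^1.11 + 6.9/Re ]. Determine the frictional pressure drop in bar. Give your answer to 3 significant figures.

Q = 0.0295 m³/h = 0.0295/3600 = 8.194e-06 m³/s.
Cross-sectional area A = πD²/4 = π(0.0205)²/4 = 0.0003301 m²; mean velocity V = Q/A = 8.194e-06/0.0003301 = 0.02483 m/s.
Reynolds number Re = ρVD/μ = 1800 · 0.02483 · 0.0205 / 0.00235 = 389.8.
Re < 2300 → laminar flow, so f = 64/Re = 64/389.8 = 0.1642 (the turbulent correlation is not needed).
Darcy-Weisbach: ΔP = f(L/D)(ρV²/2) = 0.1642·(535/0.0205)·(1800·0.02483²/2) = 0.1642·2.61e+04·0.5547 = 2377 Pa.
ΔP = 2377 Pa = 0.0238 bar.

ΔP ≈ 0.0238 bar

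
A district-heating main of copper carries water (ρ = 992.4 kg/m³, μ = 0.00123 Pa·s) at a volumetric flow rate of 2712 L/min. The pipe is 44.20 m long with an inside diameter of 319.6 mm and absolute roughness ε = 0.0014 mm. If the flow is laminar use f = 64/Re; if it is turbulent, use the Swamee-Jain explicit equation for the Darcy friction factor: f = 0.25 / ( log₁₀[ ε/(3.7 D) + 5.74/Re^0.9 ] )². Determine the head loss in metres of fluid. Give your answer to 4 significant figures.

Q = 2712 L/min = 2712/60000 = 0.0452 m³/s.
Cross-sectional area A = πD²/4 = π(0.3196)²/4 = 0.08022 m²; mean velocity V = Q/A = 0.0452/0.08022 = 0.5634 m/s.
Reynolds number Re = ρVD/μ = 992.4 · 0.5634 · 0.3196 / 0.00123 = 1.453e+05.
Re > 4000 → turbulent. Relative roughness ε/D = 1.4e-06/0.3196 = 4.38e-06. Swamee-Jain: f = 0.25/(log₁₀[4.38e-06/3.7 + 5.74/1.453e+05^0.9])² = 0.25/(log₁₀[1.18e-06 + 0.00013])² = 0.25/(-3.883)² = 0.01658.
Darcy-Weisbach: ΔP = f(L/D)(ρV²/2) = 0.01658·(44.2/0.3196)·(992.4·0.5634²/2) = 0.01658·138.3·157.5 = 361.2 Pa.
Head loss h_f = ΔP/(ρg) = 361.2/(992.4·9.81) = 0.03710 m.

h_f ≈ 0.03710 m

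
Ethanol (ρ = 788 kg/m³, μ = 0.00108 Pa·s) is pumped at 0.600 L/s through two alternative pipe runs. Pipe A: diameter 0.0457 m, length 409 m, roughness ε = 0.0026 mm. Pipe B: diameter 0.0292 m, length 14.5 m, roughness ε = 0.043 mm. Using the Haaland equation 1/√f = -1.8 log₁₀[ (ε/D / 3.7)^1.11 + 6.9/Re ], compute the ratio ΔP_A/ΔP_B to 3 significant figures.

ΔP_A/ΔP_B ≈ 3.06

Pipe A: V = Q/A = 0.0006/0.00164 = 0.3658 m/s; Re = 1.22e+04; ε/D = 5.69e-05; Haaland → f = 0.02933; ΔP_A = f(L/D)(ρV²/2) = 1.384e+04 Pa.
Pipe B: V = Q/A = 0.0006/0.0006697 = 0.896 m/s; Re = 1.909e+04; ε/D = 0.00147; Haaland → f = 0.02876; ΔP_B = f(L/D)(ρV²/2) = 4517 Pa.
ΔP_A/ΔP_B = 1.384e+04/4517 = 3.06.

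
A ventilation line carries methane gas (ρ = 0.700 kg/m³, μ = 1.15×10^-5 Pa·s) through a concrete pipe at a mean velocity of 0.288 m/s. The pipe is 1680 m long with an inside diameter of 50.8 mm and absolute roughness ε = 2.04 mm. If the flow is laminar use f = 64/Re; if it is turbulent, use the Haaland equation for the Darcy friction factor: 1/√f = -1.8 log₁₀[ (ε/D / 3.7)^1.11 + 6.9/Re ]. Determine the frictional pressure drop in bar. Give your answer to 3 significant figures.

Reynolds number Re = ρVD/μ = 0.7 · 0.288 · 0.0508 / 1.15e-05 = 890.5.
Re < 2300 → laminar flow, so f = 64/Re = 64/890.5 = 0.07187 (the turbulent correlation is not needed).
Darcy-Weisbach: ΔP = f(L/D)(ρV²/2) = 0.07187·(1680/0.0508)·(0.7·0.288²/2) = 0.07187·3.307e+04·0.02903 = 69 Pa.
ΔP = 69 Pa = 6.90×10^-4 bar.

ΔP ≈ 6.90×10^-4 bar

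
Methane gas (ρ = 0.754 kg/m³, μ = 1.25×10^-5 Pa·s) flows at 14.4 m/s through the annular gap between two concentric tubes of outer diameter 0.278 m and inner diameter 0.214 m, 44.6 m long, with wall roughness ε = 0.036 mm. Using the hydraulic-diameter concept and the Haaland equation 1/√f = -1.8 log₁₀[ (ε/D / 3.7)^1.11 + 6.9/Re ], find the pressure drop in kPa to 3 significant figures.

ΔP ≈ 1.20 kPa

Hydraulic diameter D_h = 4A/P = D_o - D_i = 0.278 - 0.214 = 0.064 m.
Re = ρVD_h/μ = 0.754·14.4·0.064/1.25e-05 = 5.559e+04.
ε/D_h = 3.6e-05/0.064 = 0.000562; Haaland gives 1/√f = -1.8 log₁₀[5.78e-05+0.000124] = 6.732, so f = 0.02206.
ΔP = f(L/D_h)(ρV²/2) = 0.02206·44.6/0.064·78.17 = 1202 Pa.
ΔP = 1.20 kPa.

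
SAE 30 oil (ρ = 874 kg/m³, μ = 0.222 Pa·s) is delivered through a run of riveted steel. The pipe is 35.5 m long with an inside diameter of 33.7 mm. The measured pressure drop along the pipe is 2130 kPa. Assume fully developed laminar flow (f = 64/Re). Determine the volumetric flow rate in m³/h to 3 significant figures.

Q ≈ 30.8 m³/h

For laminar flow, f = 64/Re with Re = ρVD/μ, so Darcy-Weisbach reduces to ΔP = 32μLV/D². Solving for V: V = ΔP·D²/(32μL) = 2.13e+06·(0.0337)²/(32·0.222·35.5) = 9.592 m/s.
Check: Re = ρVD/μ = 874·9.592·0.0337/0.222 = 1273 < 2300, so the laminar assumption holds.
Q = V·A = 9.592·(π/4·0.0337²) = 0.008556 m³/s = 30.8 m³/h.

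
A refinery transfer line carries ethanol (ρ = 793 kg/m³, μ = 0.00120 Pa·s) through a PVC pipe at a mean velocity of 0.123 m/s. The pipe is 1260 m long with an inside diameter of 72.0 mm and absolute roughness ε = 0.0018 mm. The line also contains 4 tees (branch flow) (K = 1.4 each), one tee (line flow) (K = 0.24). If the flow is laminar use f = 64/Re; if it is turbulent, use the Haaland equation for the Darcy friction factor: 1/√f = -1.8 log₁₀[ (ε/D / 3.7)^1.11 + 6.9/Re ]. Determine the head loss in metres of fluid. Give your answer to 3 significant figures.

Reynolds number Re = ρVD/μ = 793 · 0.123 · 0.072 / 0.0012 = 5852.
Re > 4000 → turbulent. Relative roughness ε/D = 1.8e-06/0.072 = 2.5e-05. Haaland: 1/√f = -1.8 log₁₀[(2.5e-05/3.7)^1.11 + 6.9/5852] = -1.8 log₁₀[1.82e-06 + 0.00118] = 5.27, so f = 0.03601.
Total minor-loss coefficient ΣK = 4·1.4 + 1·0.24 = 5.84.
ΔP = [f·L/D + ΣK]·(ρV²/2) = [0.03601·1260/0.072 + 5.84]·(793·0.123²/2) = [630.1 + 5.84]·5.999 = 3815 Pa.
Head loss h_f = ΔP/(ρg) = 3815/(793·9.81) = 0.490 m.

h_f ≈ 0.490 m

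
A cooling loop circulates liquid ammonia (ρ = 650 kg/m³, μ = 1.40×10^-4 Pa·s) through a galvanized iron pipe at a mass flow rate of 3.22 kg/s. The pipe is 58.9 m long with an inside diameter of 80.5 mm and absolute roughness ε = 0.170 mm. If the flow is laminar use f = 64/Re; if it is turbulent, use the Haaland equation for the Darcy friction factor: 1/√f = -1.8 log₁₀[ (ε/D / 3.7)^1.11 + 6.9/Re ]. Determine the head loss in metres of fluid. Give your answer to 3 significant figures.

A = πD²/4 = π(0.0805)²/4 = 0.00509 m²; mean velocity V = ṁ/(ρA) = 3.22/(650 · 0.00509) = 0.9733 m/s.
Reynolds number Re = ρVD/μ = 650 · 0.9733 · 0.0805 / 0.00014 = 3.638e+05.
Re > 4000 → turbulent. Relative roughness ε/D = 0.00017/0.0805 = 0.00211. Haaland: 1/√f = -1.8 log₁₀[(0.00211/3.7)^1.11 + 6.9/3.638e+05] = -1.8 log₁₀[0.000251 + 1.9e-05] = 6.424, so f = 0.02423.
Darcy-Weisbach: ΔP = f(L/D)(ρV²/2) = 0.02423·(58.9/0.0805)·(650·0.9733²/2) = 0.02423·731.7·307.9 = 5460 Pa.
Head loss h_f = ΔP/(ρg) = 5460/(650·9.81) = 0.856 m.

h_f ≈ 0.856 m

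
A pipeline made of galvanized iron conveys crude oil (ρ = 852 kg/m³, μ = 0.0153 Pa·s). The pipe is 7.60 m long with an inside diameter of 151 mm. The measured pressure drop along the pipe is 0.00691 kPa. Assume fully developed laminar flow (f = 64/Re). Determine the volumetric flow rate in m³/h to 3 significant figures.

For laminar flow, f = 64/Re with Re = ρVD/μ, so Darcy-Weisbach reduces to ΔP = 32μLV/D². Solving for V: V = ΔP·D²/(32μL) = 6.91·(0.151)²/(32·0.0153·7.6) = 0.04234 m/s.
Check: Re = ρVD/μ = 852·0.04234·0.151/0.0153 = 356 < 2300, so the laminar assumption holds.
Q = V·A = 0.04234·(π/4·0.151²) = 0.0007583 m³/s = 2.73 m³/h.

Q ≈ 2.73 m³/h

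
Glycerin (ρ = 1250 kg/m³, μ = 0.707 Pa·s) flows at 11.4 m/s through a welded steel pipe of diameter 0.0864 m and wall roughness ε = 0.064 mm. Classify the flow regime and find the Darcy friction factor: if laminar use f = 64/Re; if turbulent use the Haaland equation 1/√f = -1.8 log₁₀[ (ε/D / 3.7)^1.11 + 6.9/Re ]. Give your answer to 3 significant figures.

Re = ρVD/μ = 1250·11.4·0.0864/0.707 = 1741.
Re < 2300 → laminar, so f = 64/Re = 0.03675 (roughness is irrelevant in laminar flow).

f ≈ 0.0368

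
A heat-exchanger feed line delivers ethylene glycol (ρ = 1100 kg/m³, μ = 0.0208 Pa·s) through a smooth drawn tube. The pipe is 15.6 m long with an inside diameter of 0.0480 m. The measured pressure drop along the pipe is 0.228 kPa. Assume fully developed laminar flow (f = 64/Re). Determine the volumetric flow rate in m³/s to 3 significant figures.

Q ≈ 9.15×10^-5 m³/s

For laminar flow, f = 64/Re with Re = ρVD/μ, so Darcy-Weisbach reduces to ΔP = 32μLV/D². Solving for V: V = ΔP·D²/(32μL) = 228·(0.048)²/(32·0.0208·15.6) = 0.05059 m/s.
Check: Re = ρVD/μ = 1100·0.05059·0.048/0.0208 = 128.4 < 2300, so the laminar assumption holds.
Q = V·A = 0.05059·(π/4·0.048²) = 9.155e-05 m³/s = 9.15×10^-5 m³/s.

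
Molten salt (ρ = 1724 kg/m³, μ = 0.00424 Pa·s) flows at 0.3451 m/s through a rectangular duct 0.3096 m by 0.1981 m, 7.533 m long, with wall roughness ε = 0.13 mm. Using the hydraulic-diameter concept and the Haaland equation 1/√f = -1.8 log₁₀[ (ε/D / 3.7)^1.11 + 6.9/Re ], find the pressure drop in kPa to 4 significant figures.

Hydraulic diameter D_h = 4A/P = 4·(0.3096·0.1981)/(2·(0.3096+0.1981)) = 0.2453/1.015 = 0.2416 m.
Re = ρVD_h/μ = 1724·0.3451·0.2416/0.00424 = 3.39e+04.
ε/D_h = 0.00013/0.2416 = 0.000538; Haaland gives 1/√f = -1.8 log₁₀[5.5e-05+0.000204] = 6.457, so f = 0.02398.
ΔP = f(L/D_h)(ρV²/2) = 0.02398·7.533/0.2416·102.7 = 76.76 Pa.
ΔP = 0.07676 kPa.

ΔP ≈ 0.07676 kPa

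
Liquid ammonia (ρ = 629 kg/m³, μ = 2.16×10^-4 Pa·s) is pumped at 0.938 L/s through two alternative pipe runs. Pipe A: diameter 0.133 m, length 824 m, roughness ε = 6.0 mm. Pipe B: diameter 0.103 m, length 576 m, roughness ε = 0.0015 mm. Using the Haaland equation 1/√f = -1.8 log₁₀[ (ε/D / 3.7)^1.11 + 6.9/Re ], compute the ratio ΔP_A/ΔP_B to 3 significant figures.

ΔP_A/ΔP_B ≈ 1.22

Pipe A: V = Q/A = 0.000938/0.01389 = 0.06752 m/s; Re = 2.615e+04; ε/D = 0.0451; Haaland → f = 0.06936; ΔP_A = f(L/D)(ρV²/2) = 616.1 Pa.
Pipe B: V = Q/A = 0.000938/0.008332 = 0.1126 m/s; Re = 3.377e+04; ε/D = 1.46e-05; Haaland → f = 0.0227; ΔP_B = f(L/D)(ρV²/2) = 505.9 Pa.
ΔP_A/ΔP_B = 616.1/505.9 = 1.22.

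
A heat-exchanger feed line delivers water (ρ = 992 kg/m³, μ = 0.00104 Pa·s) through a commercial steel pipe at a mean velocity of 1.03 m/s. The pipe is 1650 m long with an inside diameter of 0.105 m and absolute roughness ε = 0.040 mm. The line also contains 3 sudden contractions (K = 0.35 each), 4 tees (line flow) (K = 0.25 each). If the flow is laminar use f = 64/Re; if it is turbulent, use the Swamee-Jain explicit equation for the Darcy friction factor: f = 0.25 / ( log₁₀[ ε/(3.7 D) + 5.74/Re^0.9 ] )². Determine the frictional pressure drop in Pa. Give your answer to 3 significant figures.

Reynolds number Re = ρVD/μ = 992 · 1.03 · 0.105 / 0.00104 = 1.032e+05.
Re > 4000 → turbulent. Relative roughness ε/D = 4e-05/0.105 = 0.000381. Swamee-Jain: f = 0.25/(log₁₀[0.000381/3.7 + 5.74/1.032e+05^0.9])² = 0.25/(log₁₀[0.000103 + 0.000177])² = 0.25/(-3.554)² = 0.0198.
Total minor-loss coefficient ΣK = 3·0.35 + 4·0.25 = 2.05.
ΔP = [f·L/D + ΣK]·(ρV²/2) = [0.0198·1650/0.105 + 2.05]·(992·1.03²/2) = [311.1 + 2.05]·526.2 = 1.648e+05 Pa.

ΔP ≈ 165000 Pa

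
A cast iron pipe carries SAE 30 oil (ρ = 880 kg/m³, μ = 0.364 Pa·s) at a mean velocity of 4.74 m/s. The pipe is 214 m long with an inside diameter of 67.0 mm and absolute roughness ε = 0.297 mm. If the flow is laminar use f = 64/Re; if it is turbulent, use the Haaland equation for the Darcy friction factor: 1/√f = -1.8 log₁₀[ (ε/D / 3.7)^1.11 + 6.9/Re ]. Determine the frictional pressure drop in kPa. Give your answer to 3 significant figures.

Reynolds number Re = ρVD/μ = 880 · 4.74 · 0.067 / 0.364 = 767.8.
Re < 2300 → laminar flow, so f = 64/Re = 64/767.8 = 0.08336 (the turbulent correlation is not needed).
Darcy-Weisbach: ΔP = f(L/D)(ρV²/2) = 0.08336·(214/0.067)·(880·4.74²/2) = 0.08336·3194·9886 = 2.632e+06 Pa.
ΔP = 2.632e+06 Pa = 2630 kPa.

ΔP ≈ 2630 kPa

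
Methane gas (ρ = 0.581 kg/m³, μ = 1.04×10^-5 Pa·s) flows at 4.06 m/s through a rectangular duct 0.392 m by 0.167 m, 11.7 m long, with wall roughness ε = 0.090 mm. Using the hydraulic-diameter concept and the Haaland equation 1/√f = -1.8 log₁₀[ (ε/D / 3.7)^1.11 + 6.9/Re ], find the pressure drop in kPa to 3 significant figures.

Hydraulic diameter D_h = 4A/P = 4·(0.392·0.167)/(2·(0.392+0.167)) = 0.2619/1.118 = 0.2342 m.
Re = ρVD_h/μ = 0.581·4.06·0.2342/1.04e-05 = 5.312e+04.
ε/D_h = 9e-05/0.2342 = 0.000384; Haaland gives 1/√f = -1.8 log₁₀[3.79e-05+0.00013] = 6.796, so f = 0.02165.
ΔP = f(L/D_h)(ρV²/2) = 0.02165·11.7/0.2342·4.788 = 5.18 Pa.
ΔP = 0.00518 kPa.

ΔP ≈ 0.00518 kPa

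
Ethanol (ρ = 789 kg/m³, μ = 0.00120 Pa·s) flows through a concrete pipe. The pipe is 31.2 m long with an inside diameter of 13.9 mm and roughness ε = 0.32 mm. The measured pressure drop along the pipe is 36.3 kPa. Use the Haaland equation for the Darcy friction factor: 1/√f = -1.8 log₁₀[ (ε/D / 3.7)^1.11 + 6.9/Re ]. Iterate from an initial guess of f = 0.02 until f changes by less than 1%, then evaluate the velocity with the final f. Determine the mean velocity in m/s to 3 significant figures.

Rearranging Darcy-Weisbach: V = √(2·ΔP·D/(f·L·ρ)). With ε/D = 0.00032/0.0139 = 0.023, iterate starting from f = 0.02:
  f = 0.02 → V = √(2·3.63e+04·0.0139/(0.02·31.2·789)) = 1.432 m/s; Re = ρVD/μ = 1.308e+04; f → 0.05409
  f = 0.05409 → V = 0.8706 m/s; Re = 7956; f → 0.0557
  f = 0.0557 → V = 0.8579 m/s; Re = 7841; f → 0.05576
Converged (Δf/f < 1%). With the final f = 0.05576: V = √(2·3.63e+04·0.0139/(0.05576·31.2·789)) = 0.8575 m/s.

V ≈ 0.857 m/s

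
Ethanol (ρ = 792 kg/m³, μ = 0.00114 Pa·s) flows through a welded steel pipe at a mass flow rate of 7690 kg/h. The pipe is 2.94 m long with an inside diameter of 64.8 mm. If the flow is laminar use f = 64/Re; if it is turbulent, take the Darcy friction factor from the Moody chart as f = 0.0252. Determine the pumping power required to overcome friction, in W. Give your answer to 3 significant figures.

ṁ = 7690 kg/h = 7690/3600 = 2.136 kg/s.
A = πD²/4 = π(0.0648)²/4 = 0.003298 m²; mean velocity V = ṁ/(ρA) = 2.136/(792 · 0.003298) = 0.8178 m/s.
Reynolds number Re = ρVD/μ = 792 · 0.8178 · 0.0648 / 0.00114 = 3.682e+04.
Re > 4000 → turbulent; use the Moody-chart value f = 0.0252.
Darcy-Weisbach: ΔP = f(L/D)(ρV²/2) = 0.0252·(2.94/0.0648)·(792·0.8178²/2) = 0.0252·45.37·264.9 = 302.8 Pa.
Q = ṁ/ρ = 2.136/792 = 0.002697 m³/s.
Pumping power P = QΔP = 0.002697·302.8 = 0.8167 W = 0.817 W.

P ≈ 0.817 W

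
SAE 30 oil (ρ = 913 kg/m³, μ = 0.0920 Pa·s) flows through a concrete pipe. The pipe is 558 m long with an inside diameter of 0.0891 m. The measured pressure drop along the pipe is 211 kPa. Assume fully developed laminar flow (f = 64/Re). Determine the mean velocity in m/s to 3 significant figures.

For laminar flow, f = 64/Re with Re = ρVD/μ, so Darcy-Weisbach reduces to ΔP = 32μLV/D². Solving for V: V = ΔP·D²/(32μL) = 2.11e+05·(0.0891)²/(32·0.092·558) = 1.02 m/s.
Check: Re = ρVD/μ = 913·1.02·0.0891/0.092 = 901.6 < 2300, so the laminar assumption holds.

V ≈ 1.02 m/s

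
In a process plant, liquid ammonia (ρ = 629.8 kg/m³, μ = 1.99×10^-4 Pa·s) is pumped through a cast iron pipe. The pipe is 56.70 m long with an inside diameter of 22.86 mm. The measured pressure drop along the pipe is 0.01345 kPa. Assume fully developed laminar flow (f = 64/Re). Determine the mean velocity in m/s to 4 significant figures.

V ≈ 0.01947 m/s

For laminar flow, f = 64/Re with Re = ρVD/μ, so Darcy-Weisbach reduces to ΔP = 32μLV/D². Solving for V: V = ΔP·D²/(32μL) = 13.45·(0.02286)²/(32·0.000199·56.7) = 0.01947 m/s.
Check: Re = ρVD/μ = 629.8·0.01947·0.02286/0.000199 = 1408 < 2300, so the laminar assumption holds.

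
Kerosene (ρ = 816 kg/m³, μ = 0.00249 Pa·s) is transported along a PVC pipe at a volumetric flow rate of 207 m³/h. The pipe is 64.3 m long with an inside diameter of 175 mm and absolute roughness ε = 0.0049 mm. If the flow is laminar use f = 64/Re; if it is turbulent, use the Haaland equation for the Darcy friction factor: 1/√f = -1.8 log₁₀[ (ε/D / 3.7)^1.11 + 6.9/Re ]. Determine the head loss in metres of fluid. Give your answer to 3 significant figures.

Q = 207 m³/h = 207/3600 = 0.0575 m³/s.
Cross-sectional area A = πD²/4 = π(0.175)²/4 = 0.02405 m²; mean velocity V = Q/A = 0.0575/0.02405 = 2.391 m/s.
Reynolds number Re = ρVD/μ = 816 · 2.391 · 0.175 / 0.00249 = 1.371e+05.
Re > 4000 → turbulent. Relative roughness ε/D = 4.9e-06/0.175 = 2.8e-05. Haaland: 1/√f = -1.8 log₁₀[(2.8e-05/3.7)^1.11 + 6.9/1.371e+05] = -1.8 log₁₀[2.07e-06 + 5.03e-05] = 7.705, so f = 0.01684.
Darcy-Weisbach: ΔP = f(L/D)(ρV²/2) = 0.01684·(64.3/0.175)·(816·2.391²/2) = 0.01684·367.4·2332 = 1.443e+04 Pa.
Head loss h_f = ΔP/(ρg) = 1.443e+04/(816·9.81) = 1.80 m.

h_f ≈ 1.80 m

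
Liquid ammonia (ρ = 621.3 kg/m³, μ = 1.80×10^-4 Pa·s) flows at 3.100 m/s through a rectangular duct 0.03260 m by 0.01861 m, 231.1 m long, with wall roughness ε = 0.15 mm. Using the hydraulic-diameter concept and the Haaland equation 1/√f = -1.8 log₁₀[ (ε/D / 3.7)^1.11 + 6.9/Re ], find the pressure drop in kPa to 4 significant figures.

Hydraulic diameter D_h = 4A/P = 4·(0.0326·0.01861)/(2·(0.0326+0.01861)) = 0.002427/0.1024 = 0.02369 m.
Re = ρVD_h/μ = 621.3·3.1·0.02369/0.00018 = 2.535e+05.
ε/D_h = 0.00015/0.02369 = 0.00633; Haaland gives 1/√f = -1.8 log₁₀[0.000849+2.72e-05] = 5.503, so f = 0.03302.
ΔP = f(L/D_h)(ρV²/2) = 0.03302·231.1/0.02369·2985 = 9.614e+05 Pa.
ΔP = 961.4 kPa.

ΔP ≈ 961.4 kPa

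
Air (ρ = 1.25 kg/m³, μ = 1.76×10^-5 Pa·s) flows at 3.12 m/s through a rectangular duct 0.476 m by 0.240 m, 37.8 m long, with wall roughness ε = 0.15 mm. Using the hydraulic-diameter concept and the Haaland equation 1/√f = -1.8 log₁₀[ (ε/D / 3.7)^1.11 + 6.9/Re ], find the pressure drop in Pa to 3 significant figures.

ΔP ≈ 15.1 Pa

Hydraulic diameter D_h = 4A/P = 4·(0.476·0.24)/(2·(0.476+0.24)) = 0.457/1.432 = 0.3191 m.
Re = ρVD_h/μ = 1.25·3.12·0.3191/1.76e-05 = 7.071e+04.
ε/D_h = 0.00015/0.3191 = 0.00047; Haaland gives 1/√f = -1.8 log₁₀[4.74e-05+9.76e-05] = 6.91, so f = 0.02094.
ΔP = f(L/D_h)(ρV²/2) = 0.02094·37.8/0.3191·6.084 = 15.09 Pa.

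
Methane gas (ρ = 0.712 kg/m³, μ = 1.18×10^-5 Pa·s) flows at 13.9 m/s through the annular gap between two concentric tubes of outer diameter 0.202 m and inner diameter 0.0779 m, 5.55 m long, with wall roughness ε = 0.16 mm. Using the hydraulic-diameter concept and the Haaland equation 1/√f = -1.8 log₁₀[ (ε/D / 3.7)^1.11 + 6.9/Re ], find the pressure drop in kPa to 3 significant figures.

Hydraulic diameter D_h = 4A/P = D_o - D_i = 0.202 - 0.0779 = 0.1241 m.
Re = ρVD_h/μ = 0.712·13.9·0.1241/1.18e-05 = 1.041e+05.
ε/D_h = 0.00016/0.1241 = 0.00129; Haaland gives 1/√f = -1.8 log₁₀[0.000145+6.63e-05] = 6.615, so f = 0.02285.
ΔP = f(L/D_h)(ρV²/2) = 0.02285·5.55/0.1241·68.78 = 70.3 Pa.
ΔP = 0.0703 kPa.

ΔP ≈ 0.0703 kPa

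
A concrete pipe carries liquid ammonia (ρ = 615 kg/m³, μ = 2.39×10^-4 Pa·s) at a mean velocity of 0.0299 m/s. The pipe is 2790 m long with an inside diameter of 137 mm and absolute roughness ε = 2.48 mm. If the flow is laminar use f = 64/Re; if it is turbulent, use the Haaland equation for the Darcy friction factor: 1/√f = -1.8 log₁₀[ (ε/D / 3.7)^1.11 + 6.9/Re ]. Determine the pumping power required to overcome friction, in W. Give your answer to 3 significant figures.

Reynolds number Re = ρVD/μ = 615 · 0.0299 · 0.137 / 0.000239 = 1.054e+04.
Re > 4000 → turbulent. Relative roughness ε/D = 0.00248/0.137 = 0.0181. Haaland: 1/√f = -1.8 log₁₀[(0.0181/3.7)^1.11 + 6.9/1.054e+04] = -1.8 log₁₀[0.00273 + 0.000655] = 4.448, so f = 0.05054.
Darcy-Weisbach: ΔP = f(L/D)(ρV²/2) = 0.05054·(2790/0.137)·(615·0.0299²/2) = 0.05054·2.036e+04·0.2749 = 283 Pa.
Q = V·A = 0.0299·0.01474 = 0.0004408 m³/s.
Pumping power P = QΔP = 0.0004408·283 = 0.1247 W = 0.125 W.

P ≈ 0.125 W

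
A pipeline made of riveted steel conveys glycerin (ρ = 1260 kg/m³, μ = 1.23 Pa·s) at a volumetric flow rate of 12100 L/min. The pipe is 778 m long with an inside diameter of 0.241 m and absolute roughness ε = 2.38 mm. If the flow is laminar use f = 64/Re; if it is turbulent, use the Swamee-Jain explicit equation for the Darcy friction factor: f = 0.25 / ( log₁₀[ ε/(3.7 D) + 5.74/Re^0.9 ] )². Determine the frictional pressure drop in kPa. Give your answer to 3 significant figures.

ΔP ≈ 2330 kPa

Q = 12100 L/min = 12100/60000 = 0.2017 m³/s.
Cross-sectional area A = πD²/4 = π(0.241)²/4 = 0.04562 m²; mean velocity V = Q/A = 0.2017/0.04562 = 4.421 m/s.
Reynolds number Re = ρVD/μ = 1260 · 4.421 · 0.241 / 1.23 = 1091.
Re < 2300 → laminar flow, so f = 64/Re = 64/1091 = 0.05864 (the turbulent correlation is not needed).
Darcy-Weisbach: ΔP = f(L/D)(ρV²/2) = 0.05864·(778/0.241)·(1260·4.421²/2) = 0.05864·3228·1.231e+04 = 2.331e+06 Pa.
ΔP = 2.331e+06 Pa = 2330 kPa.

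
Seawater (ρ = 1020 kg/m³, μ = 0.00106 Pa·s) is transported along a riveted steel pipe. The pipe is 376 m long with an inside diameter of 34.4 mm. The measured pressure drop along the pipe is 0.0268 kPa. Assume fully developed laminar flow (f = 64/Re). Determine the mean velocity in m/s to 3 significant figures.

V ≈ 0.00249 m/s

For laminar flow, f = 64/Re with Re = ρVD/μ, so Darcy-Weisbach reduces to ΔP = 32μLV/D². Solving for V: V = ΔP·D²/(32μL) = 26.8·(0.0344)²/(32·0.00106·376) = 0.002487 m/s.
Check: Re = ρVD/μ = 1020·0.002487·0.0344/0.00106 = 82.31 < 2300, so the laminar assumption holds.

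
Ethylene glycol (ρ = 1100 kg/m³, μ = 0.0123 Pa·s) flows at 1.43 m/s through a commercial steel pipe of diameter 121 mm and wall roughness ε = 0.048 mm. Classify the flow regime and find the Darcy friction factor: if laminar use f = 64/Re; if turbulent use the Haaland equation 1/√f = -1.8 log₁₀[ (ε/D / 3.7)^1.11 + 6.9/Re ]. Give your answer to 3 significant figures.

Re = ρVD/μ = 1100·1.43·0.121/0.0123 = 1.547e+04.
Re > 4000 → turbulent. ε/D = 4.8e-05/0.121 = 0.000397; Haaland: 1/√f = -1.8 log₁₀[3.92e-05 + 0.000446] = 5.965, so f = 0.0281.

f ≈ 0.0281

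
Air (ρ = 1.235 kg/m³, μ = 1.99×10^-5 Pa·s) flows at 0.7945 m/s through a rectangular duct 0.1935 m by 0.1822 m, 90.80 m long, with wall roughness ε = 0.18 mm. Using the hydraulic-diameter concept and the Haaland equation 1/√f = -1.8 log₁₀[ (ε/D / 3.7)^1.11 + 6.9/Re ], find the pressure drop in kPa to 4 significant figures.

Hydraulic diameter D_h = 4A/P = 4·(0.1935·0.1822)/(2·(0.1935+0.1822)) = 0.141/0.7514 = 0.1877 m.
Re = ρVD_h/μ = 1.235·0.7945·0.1877/1.99e-05 = 9254.
ε/D_h = 0.00018/0.1877 = 0.000959; Haaland gives 1/√f = -1.8 log₁₀[0.000105+0.000746] = 5.527, so f = 0.03274.
ΔP = f(L/D_h)(ρV²/2) = 0.03274·90.8/0.1877·0.3898 = 6.173 Pa.
ΔP = 0.006173 kPa.

ΔP ≈ 0.006173 kPa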